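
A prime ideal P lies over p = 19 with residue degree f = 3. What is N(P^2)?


N(P^a) = p^(a*f)
= 19^(2*3)
= 19^6
= 47045881

47045881


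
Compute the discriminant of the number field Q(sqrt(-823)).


For K = Q(sqrt(d)) with d squarefree: disc(K) = d if d = 1 mod 4, and disc(K) = 4d if d = 2 or 3 mod 4.
Here d = -823, and d mod 4 = 1.
d = 1 mod 4 (O_K = Z[(1+sqrt(d))/2]), so disc(K) = d = -823

-823


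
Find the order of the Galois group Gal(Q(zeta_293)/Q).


|Gal(Q(zeta_293)/Q)| = phi(293)
= 292

292


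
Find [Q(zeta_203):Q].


The degree equals Euler's totient phi(203).
203 = 7 * 29
phi(203) = 168

168


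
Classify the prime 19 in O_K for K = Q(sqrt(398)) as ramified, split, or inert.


K = Q(sqrt(398)). Since d mod 4 = 2, disc(K) = 1592.
Check p | disc: 1592 mod 19 = 15.
p does not divide disc. Compute Legendre symbol (d/p):
18^((19-1)/2) mod 19 = -1
(d/p) = -1, so p is inert: (p) stays prime with e=1, f=2, g=1.
Therefore p is inert.

inert


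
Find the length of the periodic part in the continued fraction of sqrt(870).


Run the CF algorithm for sqrt(870).
a_0 = floor(sqrt(870)) = 29; set m_0=0, q_0=1.
Recurrence: m' = q*a - m,  q' = (d - m'^2)/q,  a' = floor((a_0 + m')/q').
  step 1: m=29, q=29, a=2
  step 2: m=29, q=1, a=58
a_2 = 2*a_0 = 58, so the period closes here.
sqrt(870) = [29; 2, 58]
Period length = 2

2


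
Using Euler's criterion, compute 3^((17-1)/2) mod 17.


p = 17 is prime and the exponent is (p-1)/2 = 8, so by Euler's criterion 3^8 = (3/17) = +1 or -1 mod 17.
Compute by square-and-multiply:
  8 = 8 (binary 1000)
  Repeated squaring mod 17: 3^1 = 3, 3^2 = 9, 3^4 = 13, 3^8 = 16
  3^8 = 16 mod 17
Result 16 = p - 1 = -1 mod 17: 3 is a quadratic non-residue mod 17. As a residue in [0, p-1] the value is 16.
3^8 mod 17 = 16

16


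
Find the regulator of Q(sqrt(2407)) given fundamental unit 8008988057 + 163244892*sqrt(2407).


epsilon = 8008988057 + 163244892*sqrt(2407)
= 1.6018e+10
R = ln(1.6018e+10)
= 23.4970

23.4970


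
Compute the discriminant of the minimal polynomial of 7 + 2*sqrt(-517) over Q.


The element 7 + 2*sqrt(-517) has minimal polynomial:
x^2 - 14*x + 2117
Discriminant = (-14)^2 - 4*(2117)
= 196 - 8468
= -8272

-8272


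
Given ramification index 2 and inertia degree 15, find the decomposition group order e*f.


|D_P| = e * f
= 2 * 15
= 30

30


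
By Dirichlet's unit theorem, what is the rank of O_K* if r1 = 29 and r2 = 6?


By Dirichlet's unit theorem:
rank = r1 + r2 - 1
= 29 + 6 - 1
= 34

34


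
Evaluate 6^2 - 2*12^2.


x^2 - d*y^2
= 6^2 - 2*12^2
= 36 - 288
= -252

-252


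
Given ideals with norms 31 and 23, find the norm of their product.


N(IJ) = N(I) * N(J)
= 31 * 23
= 713

713


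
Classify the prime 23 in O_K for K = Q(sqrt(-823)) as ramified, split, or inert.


K = Q(sqrt(-823)). Since d mod 4 = 1, disc(K) = -823.
Check p | disc: -823 mod 23 = 5.
p does not divide disc. Compute Legendre symbol (d/p):
5^((23-1)/2) mod 23 = -1
(d/p) = -1, so p is inert: (p) stays prime with e=1, f=2, g=1.
Therefore p is inert.

inert


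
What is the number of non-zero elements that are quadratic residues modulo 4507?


For prime p, the number of non-zero quadratic residues is (p-1)/2.
= (4507-1)/2
= 2253

2253


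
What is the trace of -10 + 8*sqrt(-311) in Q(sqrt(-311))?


Tr(a + b*sqrt(d)) = (a + b*sqrt(d)) + (a - b*sqrt(d)) = 2a
= 2 * (-10)
= -20

-20


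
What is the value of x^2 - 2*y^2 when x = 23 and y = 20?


x^2 - d*y^2
= 23^2 - 2*20^2
= 529 - 800
= -271

-271


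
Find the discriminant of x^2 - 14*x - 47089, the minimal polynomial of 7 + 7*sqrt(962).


The element 7 + 7*sqrt(962) has minimal polynomial:
x^2 - 14*x - 47089
Discriminant = (-14)^2 - 4*(-47089)
= 196 + 188356
= 188552

188552


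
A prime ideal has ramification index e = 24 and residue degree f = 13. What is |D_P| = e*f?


|D_P| = e * f
= 24 * 13
= 312

312


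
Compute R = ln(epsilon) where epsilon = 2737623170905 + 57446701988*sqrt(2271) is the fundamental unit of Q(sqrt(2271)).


epsilon = 2737623170905 + 57446701988*sqrt(2271)
= 5.4752e+12
R = ln(5.4752e+12)
= 29.3313

29.3313


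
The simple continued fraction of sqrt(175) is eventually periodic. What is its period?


Run the CF algorithm for sqrt(175).
a_0 = floor(sqrt(175)) = 13; set m_0=0, q_0=1.
Recurrence: m' = q*a - m,  q' = (d - m'^2)/q,  a' = floor((a_0 + m')/q').
  step 1: m=13, q=6, a=4
  step 2: m=11, q=9, a=2
  step 3: m=7, q=14, a=1
  step 4: m=7, q=9, a=2
  step 5: m=11, q=6, a=4
  step 6: m=13, q=1, a=26
a_6 = 2*a_0 = 26, so the period closes here.
sqrt(175) = [13; 4, 2, 1, 2, 4, 26]
Period length = 6

6


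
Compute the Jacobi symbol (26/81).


Compute (26/81) via quadratic reciprocity:
  pull out 2: (2/81) = +1  (since 81 mod 8 = 1)
  reciprocity: (13/81) -> +(81/13)
  reduce: (3/13)
  reciprocity: (3/13) -> +(13/3)
  reduce: (1/3)
  (1/3) = 1
Product of signs = 1

1


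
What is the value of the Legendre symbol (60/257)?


p = 257 is prime, so compute (60/257) with the reciprocity algorithm (Jacobi-symbol steps: pull out 2s via (2/n), flip via reciprocity, reduce):
  pull out 2: (2/257) = +1  (since 257 mod 8 = 1)
  pull out 2: (2/257) = +1  (since 257 mod 8 = 1)
  reciprocity: (15/257) -> +(257/15)
  reduce: (2/15)
  pull out 2: (2/15) = +1  (since 15 mod 8 = 7)
  (1/15) = 1
Product of signs = 1
(60/257) = 1

1


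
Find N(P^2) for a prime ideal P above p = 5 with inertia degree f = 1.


N(P^a) = p^(a*f)
= 5^(2*1)
= 5^2
= 25

25


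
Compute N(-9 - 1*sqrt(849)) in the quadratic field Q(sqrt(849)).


N(a + b*sqrt(d)) = a^2 - d*b^2
= (-9)^2 - (849)*(-1)^2
= 81 - 849
= -768

-768


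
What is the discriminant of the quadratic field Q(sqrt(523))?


For K = Q(sqrt(d)) with d squarefree: disc(K) = d if d = 1 mod 4, and disc(K) = 4d if d = 2 or 3 mod 4.
Here d = 523, and d mod 4 = 3.
d = 3 mod 4, not 1 (O_K = Z[sqrt(d)]), so disc(K) = 4d = 4 * (523) = 2092

2092


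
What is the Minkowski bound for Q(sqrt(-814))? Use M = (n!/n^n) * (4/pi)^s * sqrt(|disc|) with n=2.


d = -814, d mod 4 = 2, so disc(K) = 4d = -3256; |disc(K)| = 3256
Imaginary quadratic field, so n = 2, s = r2 = 1, r1 = 0
M = (n!/n^n) * (4/pi)^s * sqrt(|disc(K)|) = (2!/2^2) * (4/pi)^1 * sqrt(3256)
= 0.5 * 1.273240 * 57.061370
= 36.3264

36.3264


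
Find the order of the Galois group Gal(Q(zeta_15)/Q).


|Gal(Q(zeta_15)/Q)| = phi(15)
= 8

8


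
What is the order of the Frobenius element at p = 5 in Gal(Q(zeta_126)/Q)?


The Frobenius at p in Gal(Q(zeta_n)/Q) = (Z/nZ)* is the class of p, so its order is ord_126(5), the smallest k >= 1 with 5^k = 1 mod 126.
n = 126 = 2 * 3^2 * 7, phi(126) = 36; the order divides phi(n).
Divisors of 36: 1, 2, 3, 4, 6, 9, 12, 18, 36
Repeated squaring mod 126: 5^1 = 5, 5^2 = 25, 5^4 = 121, 5^8 = 25, 5^16 = 121, 5^32 = 25
Test divisors in increasing order:
  k=1: 5^1 = 5 mod 126
  k=2: 5^2 = 25 mod 126
  k=3: 5^3 = 25 * 5 = 125 mod 126
  k=4: 5^4 = 121 mod 126
  k=6: 5^6 = 121 * 25 = 1 mod 126  <- first divisor giving 1
Order = 6

6


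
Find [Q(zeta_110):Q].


The degree equals Euler's totient phi(110).
110 = 2 * 5 * 11
phi(110) = 40

40


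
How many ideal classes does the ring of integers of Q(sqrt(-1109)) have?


K = Q(sqrt(-1109)). d mod 4 = 3, so D = disc(K) = 4d = -4436
h(K) equals the number of primitive reduced positive-definite forms (a, b, c) = a*x^2 + b*x*y + c*y^2 with b^2 - 4ac = D,
where reduced means |b| <= a <= c, with b >= 0 whenever |b| = a or a = c, and primitive means gcd(a, b, c) = 1.
Reduced forces 3a^2 <= |D| = 4436, so 1 <= a <= 38; b must have the parity of D, and c = (b^2 - D)/(4a) must be an integer >= a.
Enumerate a = 1..38, b in [-a, a]:
  a=1: (1, 0, 1109)  [1]
  a=2: (2, 2, 555)  [1]
  a=3: (3, -2, 370), (3, 2, 370)  [2]
  a=4: none
  a=5: (5, -2, 222), (5, 2, 222)  [2]
  a=6: (6, -2, 185), (6, 2, 185)  [2]
  a=7: (7, -4, 159), (7, 4, 159)  [2]
  a=8: none
  a=9: (9, -8, 125), (9, 8, 125)  [2]
  a=10: (10, -2, 111), (10, 2, 111)  [2]
  a=11..12: none
  a=13: (13, -6, 86), (13, 6, 86)  [2]
  a=14: (14, -10, 81), (14, 10, 81)  [2]
  a=15: (15, -8, 75), (15, -2, 74), (15, 2, 74), (15, 8, 75)  [4]
  a=16: none
  a=17: (17, -16, 69), (17, 16, 69)  [2]
  a=18: (18, -10, 63), (18, 10, 63)  [2]
  a=19..20: none
  a=21: (21, -10, 54), (21, -4, 53), (21, 4, 53), (21, 10, 54)  [4]
  a=22: none
  a=23: (23, -16, 51), (23, 16, 51)  [2]
  a=24: none
  a=25: (25, -8, 45), (25, 8, 45)  [2]
  a=26: (26, -6, 43), (26, 6, 43)  [2]
  a=27: (27, -10, 42), (27, 10, 42)  [2]
  a=28: none
  a=29: (29, -28, 45), (29, 28, 45)  [2]
  a=30: (30, -22, 41), (30, -2, 37), (30, 2, 37), (30, 22, 41)  [4]
  a=31: (31, -20, 39), (31, 20, 39)  [2]
  a=32..33: none
  a=34: (34, -18, 35), (34, 18, 35)  [2]
  a=35: (35, -32, 39), (35, 32, 39)  [2]
  a=36..38: none
Total reduced forms: 1 + 1 + 2 + 2 + 2 + 2 + 2 + 2 + 2 + 2 + 4 + 2 + 2 + 4 + 2 + 2 + 2 + 2 + 2 + 4 + 2 + 2 + 2 = 50
h = 50

50


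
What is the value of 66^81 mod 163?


p = 163 is prime and the exponent is (p-1)/2 = 81, so by Euler's criterion 66^81 = (66/163) = +1 or -1 mod 163.
Compute by square-and-multiply:
  81 = 64 + 16 + 1 (binary 1010001)
  Repeated squaring mod 163: 66^1 = 66, 66^2 = 118, 66^4 = 69, 66^8 = 34, 66^16 = 15, 66^32 = 62, 66^64 = 95
  66^81 = 66^64 * 66^16 * 66^1 = 95 * 15 * 66 mod 163
    95 * 15 = 1425 = 121 mod 163
    121 * 66 = 7986 = 162 mod 163
  66^81 = 162 mod 163
Result 162 = p - 1 = -1 mod 163: 66 is a quadratic non-residue mod 163. As a residue in [0, p-1] the value is 162.
66^81 mod 163 = 162

162


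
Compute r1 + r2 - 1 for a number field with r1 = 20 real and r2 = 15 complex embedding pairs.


By Dirichlet's unit theorem:
rank = r1 + r2 - 1
= 20 + 15 - 1
= 34

34


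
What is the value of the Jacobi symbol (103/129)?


Compute (103/129) via quadratic reciprocity:
  reciprocity: (103/129) -> +(129/103)
  reduce: (26/103)
  pull out 2: (2/103) = +1  (since 103 mod 8 = 7)
  reciprocity: (13/103) -> +(103/13)
  reduce: (12/13)
  pull out 2: (2/13) = -1  (since 13 mod 8 = 5)
  pull out 2: (2/13) = -1  (since 13 mod 8 = 5)
  reciprocity: (3/13) -> +(13/3)
  reduce: (1/3)
  (1/3) = 1
Product of signs = 1

1


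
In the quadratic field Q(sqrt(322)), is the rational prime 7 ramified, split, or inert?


K = Q(sqrt(322)). Since d mod 4 = 2, disc(K) = 1288.
Check p | disc: 1288 mod 7 = 0.
p divides disc, so p ramifies: (p) = P^2 with e=2, f=1, g=1.
Therefore p is ramified.

ramified


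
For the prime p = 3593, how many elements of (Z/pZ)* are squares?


For prime p, the number of non-zero quadratic residues is (p-1)/2.
= (3593-1)/2
= 1796

1796


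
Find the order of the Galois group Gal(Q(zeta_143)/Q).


|Gal(Q(zeta_143)/Q)| = phi(143)
= 120

120


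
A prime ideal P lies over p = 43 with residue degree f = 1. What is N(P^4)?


N(P^a) = p^(a*f)
= 43^(4*1)
= 43^4
= 3418801

3418801


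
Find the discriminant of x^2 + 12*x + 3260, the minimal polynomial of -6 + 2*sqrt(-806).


The element -6 + 2*sqrt(-806) has minimal polynomial:
x^2 + 12*x + 3260
Discriminant = (12)^2 - 4*(3260)
= 144 - 13040
= -12896

-12896


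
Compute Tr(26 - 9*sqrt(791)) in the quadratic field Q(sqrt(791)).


Tr(a + b*sqrt(d)) = (a + b*sqrt(d)) + (a - b*sqrt(d)) = 2a
= 2 * (26)
= 52

52


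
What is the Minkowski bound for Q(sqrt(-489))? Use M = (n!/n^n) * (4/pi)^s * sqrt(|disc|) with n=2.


d = -489, d mod 4 = 3, so disc(K) = 4d = -1956; |disc(K)| = 1956
Imaginary quadratic field, so n = 2, s = r2 = 1, r1 = 0
M = (n!/n^n) * (4/pi)^s * sqrt(|disc(K)|) = (2!/2^2) * (4/pi)^1 * sqrt(1956)
= 0.5 * 1.273240 * 44.226689
= 28.1556

28.1556


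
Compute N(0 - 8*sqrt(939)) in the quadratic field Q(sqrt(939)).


N(a + b*sqrt(d)) = a^2 - d*b^2
= (0)^2 - (939)*(-8)^2
= 0 - 60096
= -60096

-60096


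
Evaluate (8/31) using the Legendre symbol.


p = 31 is prime, so compute (8/31) with the reciprocity algorithm (Jacobi-symbol steps: pull out 2s via (2/n), flip via reciprocity, reduce):
  pull out 2: (2/31) = +1  (since 31 mod 8 = 7)
  pull out 2: (2/31) = +1  (since 31 mod 8 = 7)
  pull out 2: (2/31) = +1  (since 31 mod 8 = 7)
  (1/31) = 1
Product of signs = 1
(8/31) = 1

1


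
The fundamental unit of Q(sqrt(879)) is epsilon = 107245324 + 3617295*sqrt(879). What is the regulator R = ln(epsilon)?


epsilon = 107245324 + 3617295*sqrt(879)
= 2.1449e+08
R = ln(2.1449e+08)
= 19.1838

19.1838


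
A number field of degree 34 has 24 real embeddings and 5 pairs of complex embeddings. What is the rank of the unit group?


By Dirichlet's unit theorem:
rank = r1 + r2 - 1
= 24 + 5 - 1
= 28

28


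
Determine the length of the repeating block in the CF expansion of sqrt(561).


Run the CF algorithm for sqrt(561).
a_0 = floor(sqrt(561)) = 23; set m_0=0, q_0=1.
Recurrence: m' = q*a - m,  q' = (d - m'^2)/q,  a' = floor((a_0 + m')/q').
  step 1: m=23, q=32, a=1
  step 2: m=9, q=15, a=2
  step 3: m=21, q=8, a=5
  step 4: m=19, q=25, a=1
  step 5: m=6, q=21, a=1
  step 6: m=15, q=16, a=2
  step 7: m=17, q=17, a=2
  step 8: m=17, q=16, a=2
  step 9: m=15, q=21, a=1
  step 10: m=6, q=25, a=1
  step 11: m=19, q=8, a=5
  step 12: m=21, q=15, a=2
  step 13: m=9, q=32, a=1
  step 14: m=23, q=1, a=46
a_14 = 2*a_0 = 46, so the period closes here.
sqrt(561) = [23; 1, 2, 5, 1, 1, 2, 2, 2, 1, 1, 5, 2, 1, 46]
Period length = 14

14


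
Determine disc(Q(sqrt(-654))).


For K = Q(sqrt(d)) with d squarefree: disc(K) = d if d = 1 mod 4, and disc(K) = 4d if d = 2 or 3 mod 4.
Here d = -654, and d mod 4 = 2.
d = 2 mod 4, not 1 (O_K = Z[sqrt(d)]), so disc(K) = 4d = 4 * (-654) = -2616

-2616


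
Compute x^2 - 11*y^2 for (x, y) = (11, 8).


x^2 - d*y^2
= 11^2 - 11*8^2
= 121 - 704
= -583

-583


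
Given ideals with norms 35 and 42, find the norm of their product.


N(IJ) = N(I) * N(J)
= 35 * 42
= 1470

1470


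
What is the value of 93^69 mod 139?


p = 139 is prime and the exponent is (p-1)/2 = 69, so by Euler's criterion 93^69 = (93/139) = +1 or -1 mod 139.
Compute by square-and-multiply:
  69 = 64 + 4 + 1 (binary 1000101)
  Repeated squaring mod 139: 93^1 = 93, 93^2 = 31, 93^4 = 127, 93^8 = 5, 93^16 = 25, 93^32 = 69, 93^64 = 35
  93^69 = 93^64 * 93^4 * 93^1 = 35 * 127 * 93 mod 139
    35 * 127 = 4445 = 136 mod 139
    136 * 93 = 12648 = 138 mod 139
  93^69 = 138 mod 139
Result 138 = p - 1 = -1 mod 139: 93 is a quadratic non-residue mod 139. As a residue in [0, p-1] the value is 138.
93^69 mod 139 = 138

138


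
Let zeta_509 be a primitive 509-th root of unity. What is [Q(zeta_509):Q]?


The degree equals Euler's totient phi(509).
509 = 509
phi(509) = 508

508


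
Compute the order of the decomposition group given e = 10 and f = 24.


|D_P| = e * f
= 10 * 24
= 240

240


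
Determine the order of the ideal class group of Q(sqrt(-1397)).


K = Q(sqrt(-1397)). d mod 4 = 3, so D = disc(K) = 4d = -5588
h(K) equals the number of primitive reduced positive-definite forms (a, b, c) = a*x^2 + b*x*y + c*y^2 with b^2 - 4ac = D,
where reduced means |b| <= a <= c, with b >= 0 whenever |b| = a or a = c, and primitive means gcd(a, b, c) = 1.
Reduced forces 3a^2 <= |D| = 5588, so 1 <= a <= 43; b must have the parity of D, and c = (b^2 - D)/(4a) must be an integer >= a.
Enumerate a = 1..43, b in [-a, a]:
  a=1: (1, 0, 1397)  [1]
  a=2: (2, 2, 699)  [1]
  a=3: (3, -2, 466), (3, 2, 466)  [2]
  a=4..5: none
  a=6: (6, -2, 233), (6, 2, 233)  [2]
  a=7..8: none
  a=9: (9, -8, 157), (9, 8, 157)  [2]
  a=10: none
  a=11: (11, 0, 127)  [1]
  a=12..17: none
  a=18: (18, -10, 79), (18, 10, 79)  [2]
  a=19: (19, -6, 74), (19, 6, 74)  [2]
  a=20..21: none
  a=22: (22, 22, 69)  [1]
  a=23: (23, -22, 66), (23, 22, 66)  [2]
  a=24..26: none
  a=27: (27, -26, 58), (27, 26, 58)  [2]
  a=28: none
  a=29: (29, -26, 54), (29, 26, 54)  [2]
  a=30..32: none
  a=33: (33, -22, 46), (33, 22, 46)  [2]
  a=34..36: none
  a=37: (37, -6, 38), (37, 6, 38)  [2]
  a=38..43: none
Total reduced forms: 1 + 1 + 2 + 2 + 2 + 1 + 2 + 2 + 1 + 2 + 2 + 2 + 2 + 2 = 24
h = 24

24


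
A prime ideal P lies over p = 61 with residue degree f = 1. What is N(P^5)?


N(P^a) = p^(a*f)
= 61^(5*1)
= 61^5
= 844596301

844596301


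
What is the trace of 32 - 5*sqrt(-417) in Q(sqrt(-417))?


Tr(a + b*sqrt(d)) = (a + b*sqrt(d)) + (a - b*sqrt(d)) = 2a
= 2 * (32)
= 64

64


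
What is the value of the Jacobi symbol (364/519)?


Compute (364/519) via quadratic reciprocity:
  pull out 2: (2/519) = +1  (since 519 mod 8 = 7)
  pull out 2: (2/519) = +1  (since 519 mod 8 = 7)
  reciprocity: (91/519) -> -(519/91)
  reduce: (64/91)
  pull out 2: (2/91) = -1  (since 91 mod 8 = 3)
  pull out 2: (2/91) = -1  (since 91 mod 8 = 3)
  pull out 2: (2/91) = -1  (since 91 mod 8 = 3)
  pull out 2: (2/91) = -1  (since 91 mod 8 = 3)
  pull out 2: (2/91) = -1  (since 91 mod 8 = 3)
  pull out 2: (2/91) = -1  (since 91 mod 8 = 3)
  (1/91) = 1
Product of signs = -1

-1


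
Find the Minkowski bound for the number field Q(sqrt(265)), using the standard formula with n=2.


d = 265, d mod 4 = 1, so disc(K) = d = 265; |disc(K)| = 265
Real quadratic field, so n = 2, s = r2 = 0, r1 = 2
M = (n!/n^n) * (4/pi)^s * sqrt(|disc(K)|) = (2!/2^2) * (4/pi)^0 * sqrt(265)
= 0.5 * 1.000000 * 16.278821
= 8.1394

8.1394


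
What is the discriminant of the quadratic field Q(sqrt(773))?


For K = Q(sqrt(d)) with d squarefree: disc(K) = d if d = 1 mod 4, and disc(K) = 4d if d = 2 or 3 mod 4.
Here d = 773, and d mod 4 = 1.
d = 1 mod 4 (O_K = Z[(1+sqrt(d))/2]), so disc(K) = d = 773

773


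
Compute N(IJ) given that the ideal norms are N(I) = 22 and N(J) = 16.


N(IJ) = N(I) * N(J)
= 22 * 16
= 352

352


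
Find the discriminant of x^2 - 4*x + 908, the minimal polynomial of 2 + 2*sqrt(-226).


The element 2 + 2*sqrt(-226) has minimal polynomial:
x^2 - 4*x + 908
Discriminant = (-4)^2 - 4*(908)
= 16 - 3632
= -3616

-3616


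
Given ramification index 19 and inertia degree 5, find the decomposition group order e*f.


|D_P| = e * f
= 19 * 5
= 95

95


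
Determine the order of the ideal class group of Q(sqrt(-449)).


K = Q(sqrt(-449)). d mod 4 = 3, so D = disc(K) = 4d = -1796
h(K) equals the number of primitive reduced positive-definite forms (a, b, c) = a*x^2 + b*x*y + c*y^2 with b^2 - 4ac = D,
where reduced means |b| <= a <= c, with b >= 0 whenever |b| = a or a = c, and primitive means gcd(a, b, c) = 1.
Reduced forces 3a^2 <= |D| = 1796, so 1 <= a <= 24; b must have the parity of D, and c = (b^2 - D)/(4a) must be an integer >= a.
Enumerate a = 1..24, b in [-a, a]:
  a=1: (1, 0, 449)  [1]
  a=2: (2, 2, 225)  [1]
  a=3: (3, -2, 150), (3, 2, 150)  [2]
  a=4: none
  a=5: (5, -2, 90), (5, 2, 90)  [2]
  a=6: (6, -2, 75), (6, 2, 75)  [2]
  a=7..8: none
  a=9: (9, -2, 50), (9, 2, 50)  [2]
  a=10: (10, -2, 45), (10, 2, 45)  [2]
  a=11..14: none
  a=15: (15, -8, 31), (15, -2, 30), (15, 2, 30), (15, 8, 31)  [4]
  a=16..17: none
  a=18: (18, -2, 25), (18, 2, 25)  [2]
  a=19: (19, -16, 27), (19, 16, 27)  [2]
  a=20..24: none
Total reduced forms: 1 + 1 + 2 + 2 + 2 + 2 + 2 + 4 + 2 + 2 = 20
h = 20

20


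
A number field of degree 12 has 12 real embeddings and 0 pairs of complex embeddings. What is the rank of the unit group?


By Dirichlet's unit theorem:
rank = r1 + r2 - 1
= 12 + 0 - 1
= 11

11


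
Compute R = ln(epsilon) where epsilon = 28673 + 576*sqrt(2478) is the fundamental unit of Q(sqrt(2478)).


epsilon = 28673 + 576*sqrt(2478)
= 57346.0000
R = ln(57346.0000)
= 10.9569

10.9569


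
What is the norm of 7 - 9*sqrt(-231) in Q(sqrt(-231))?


N(a + b*sqrt(d)) = a^2 - d*b^2
= (7)^2 - (-231)*(-9)^2
= 49 + 18711
= 18760

18760


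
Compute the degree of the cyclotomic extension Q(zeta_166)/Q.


The degree equals Euler's totient phi(166).
166 = 2 * 83
phi(166) = 82

82


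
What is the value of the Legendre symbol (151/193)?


p = 193 is prime, so compute (151/193) with the reciprocity algorithm (Jacobi-symbol steps: pull out 2s via (2/n), flip via reciprocity, reduce):
  reciprocity: (151/193) -> +(193/151)
  reduce: (42/151)
  pull out 2: (2/151) = +1  (since 151 mod 8 = 7)
  reciprocity: (21/151) -> +(151/21)
  reduce: (4/21)
  pull out 2: (2/21) = -1  (since 21 mod 8 = 5)
  pull out 2: (2/21) = -1  (since 21 mod 8 = 5)
  (1/21) = 1
Product of signs = 1
(151/193) = 1

1


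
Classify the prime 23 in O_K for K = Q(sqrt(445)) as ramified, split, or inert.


K = Q(sqrt(445)). Since d mod 4 = 1, disc(K) = 445.
Check p | disc: 445 mod 23 = 8.
p does not divide disc. Compute Legendre symbol (d/p):
8^((23-1)/2) mod 23 = 1
(d/p) = 1, so p splits: (p) = P*P' with e=1, f=1, g=2.
Therefore p is split.

split


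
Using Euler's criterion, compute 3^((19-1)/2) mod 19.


p = 19 is prime and the exponent is (p-1)/2 = 9, so by Euler's criterion 3^9 = (3/19) = +1 or -1 mod 19.
Compute by square-and-multiply:
  9 = 8 + 1 (binary 1001)
  Repeated squaring mod 19: 3^1 = 3, 3^2 = 9, 3^4 = 5, 3^8 = 6
  3^9 = 3^8 * 3^1 = 6 * 3 mod 19
    6 * 3 = 18 = 18 mod 19
  3^9 = 18 mod 19
Result 18 = p - 1 = -1 mod 19: 3 is a quadratic non-residue mod 19. As a residue in [0, p-1] the value is 18.
3^9 mod 19 = 18

18


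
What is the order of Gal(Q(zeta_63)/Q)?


|Gal(Q(zeta_63)/Q)| = phi(63)
= 36

36


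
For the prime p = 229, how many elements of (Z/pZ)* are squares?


For prime p, the number of non-zero quadratic residues is (p-1)/2.
= (229-1)/2
= 114

114


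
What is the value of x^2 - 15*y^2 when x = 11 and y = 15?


x^2 - d*y^2
= 11^2 - 15*15^2
= 121 - 3375
= -3254

-3254


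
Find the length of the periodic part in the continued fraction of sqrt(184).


Run the CF algorithm for sqrt(184).
a_0 = floor(sqrt(184)) = 13; set m_0=0, q_0=1.
Recurrence: m' = q*a - m,  q' = (d - m'^2)/q,  a' = floor((a_0 + m')/q').
  step 1: m=13, q=15, a=1
  step 2: m=2, q=12, a=1
  step 3: m=10, q=7, a=3
  step 4: m=11, q=9, a=2
  step 5: m=7, q=15, a=1
  step 6: m=8, q=8, a=2
  step 7: m=8, q=15, a=1
  step 8: m=7, q=9, a=2
  step 9: m=11, q=7, a=3
  step 10: m=10, q=12, a=1
  step 11: m=2, q=15, a=1
  step 12: m=13, q=1, a=26
a_12 = 2*a_0 = 26, so the period closes here.
sqrt(184) = [13; 1, 1, 3, 2, 1, 2, 1, 2, 3, 1, 1, 26]
Period length = 12

12


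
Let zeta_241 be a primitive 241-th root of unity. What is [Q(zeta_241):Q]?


The degree equals Euler's totient phi(241).
241 = 241
phi(241) = 240

240


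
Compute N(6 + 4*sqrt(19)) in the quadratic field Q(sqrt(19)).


N(a + b*sqrt(d)) = a^2 - d*b^2
= (6)^2 - (19)*(4)^2
= 36 - 304
= -268

-268


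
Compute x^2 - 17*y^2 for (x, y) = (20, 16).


x^2 - d*y^2
= 20^2 - 17*16^2
= 400 - 4352
= -3952

-3952


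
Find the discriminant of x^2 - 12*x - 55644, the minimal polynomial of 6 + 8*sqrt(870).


The element 6 + 8*sqrt(870) has minimal polynomial:
x^2 - 12*x - 55644
Discriminant = (-12)^2 - 4*(-55644)
= 144 + 222576
= 222720

222720


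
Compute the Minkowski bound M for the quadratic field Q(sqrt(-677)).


d = -677, d mod 4 = 3, so disc(K) = 4d = -2708; |disc(K)| = 2708
Imaginary quadratic field, so n = 2, s = r2 = 1, r1 = 0
M = (n!/n^n) * (4/pi)^s * sqrt(|disc(K)|) = (2!/2^2) * (4/pi)^1 * sqrt(2708)
= 0.5 * 1.273240 * 52.038447
= 33.1287

33.1287


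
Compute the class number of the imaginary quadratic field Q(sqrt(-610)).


K = Q(sqrt(-610)). d mod 4 = 2, so D = disc(K) = 4d = -2440
h(K) equals the number of primitive reduced positive-definite forms (a, b, c) = a*x^2 + b*x*y + c*y^2 with b^2 - 4ac = D,
where reduced means |b| <= a <= c, with b >= 0 whenever |b| = a or a = c, and primitive means gcd(a, b, c) = 1.
Reduced forces 3a^2 <= |D| = 2440, so 1 <= a <= 28; b must have the parity of D, and c = (b^2 - D)/(4a) must be an integer >= a.
Enumerate a = 1..28, b in [-a, a]:
  a=1: (1, 0, 610)  [1]
  a=2: (2, 0, 305)  [1]
  a=3..4: none
  a=5: (5, 0, 122)  [1]
  a=6..9: none
  a=10: (10, 0, 61)  [1]
  a=11..12: none
  a=13: (13, -2, 47), (13, 2, 47)  [2]
  a=14..16: none
  a=17: (17, -12, 38), (17, 12, 38)  [2]
  a=18: none
  a=19: (19, -12, 34), (19, 12, 34)  [2]
  a=20..25: none
  a=26: (26, -24, 29), (26, 24, 29)  [2]
  a=27..28: none
Total reduced forms: 1 + 1 + 1 + 1 + 2 + 2 + 2 + 2 = 12
h = 12

12


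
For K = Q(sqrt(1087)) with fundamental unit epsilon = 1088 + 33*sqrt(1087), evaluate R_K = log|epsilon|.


epsilon = 1088 + 33*sqrt(1087)
= 2175.9995
R = ln(2175.9995)
= 7.6852

7.6852


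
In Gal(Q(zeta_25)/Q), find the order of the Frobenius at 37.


The Frobenius at p in Gal(Q(zeta_n)/Q) = (Z/nZ)* is the class of p, so its order is ord_25(37), the smallest k >= 1 with 37^k = 1 mod 25.
n = 25 = 5^2, phi(25) = 20; the order divides phi(n).
Divisors of 20: 1, 2, 4, 5, 10, 20
Repeated squaring mod 25: 37^1 = 12, 37^2 = 19, 37^4 = 11, 37^8 = 21, 37^16 = 16
Test divisors in increasing order:
  k=1: 37^1 = 12 mod 25
  k=2: 37^2 = 19 mod 25
  k=4: 37^4 = 11 mod 25
  k=5: 37^5 = 11 * 12 = 7 mod 25
  k=10: 37^10 = 21 * 19 = 24 mod 25
  k=20: 37^20 = 16 * 11 = 1 mod 25  <- first divisor giving 1
Order = 20

20


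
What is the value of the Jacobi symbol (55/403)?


Compute (55/403) via quadratic reciprocity:
  reciprocity: (55/403) -> -(403/55)
  reduce: (18/55)
  pull out 2: (2/55) = +1  (since 55 mod 8 = 7)
  reciprocity: (9/55) -> +(55/9)
  reduce: (1/9)
  (1/9) = 1
Product of signs = -1

-1


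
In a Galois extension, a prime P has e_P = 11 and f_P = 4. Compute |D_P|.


|D_P| = e * f
= 11 * 4
= 44

44


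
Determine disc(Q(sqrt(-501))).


For K = Q(sqrt(d)) with d squarefree: disc(K) = d if d = 1 mod 4, and disc(K) = 4d if d = 2 or 3 mod 4.
Here d = -501, and d mod 4 = 3.
d = 3 mod 4, not 1 (O_K = Z[sqrt(d)]), so disc(K) = 4d = 4 * (-501) = -2004

-2004


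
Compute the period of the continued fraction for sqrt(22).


Run the CF algorithm for sqrt(22).
a_0 = floor(sqrt(22)) = 4; set m_0=0, q_0=1.
Recurrence: m' = q*a - m,  q' = (d - m'^2)/q,  a' = floor((a_0 + m')/q').
  step 1: m=4, q=6, a=1
  step 2: m=2, q=3, a=2
  step 3: m=4, q=2, a=4
  step 4: m=4, q=3, a=2
  step 5: m=2, q=6, a=1
  step 6: m=4, q=1, a=8
a_6 = 2*a_0 = 8, so the period closes here.
sqrt(22) = [4; 1, 2, 4, 2, 1, 8]
Period length = 6

6


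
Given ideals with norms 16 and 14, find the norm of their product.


N(IJ) = N(I) * N(J)
= 16 * 14
= 224

224


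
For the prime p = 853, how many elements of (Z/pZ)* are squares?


For prime p, the number of non-zero quadratic residues is (p-1)/2.
= (853-1)/2
= 426

426


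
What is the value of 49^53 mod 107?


p = 107 is prime and the exponent is (p-1)/2 = 53, so by Euler's criterion 49^53 = (49/107) = +1 or -1 mod 107.
Compute by square-and-multiply:
  53 = 32 + 16 + 4 + 1 (binary 110101)
  Repeated squaring mod 107: 49^1 = 49, 49^2 = 47, 49^4 = 69, 49^8 = 53, 49^16 = 27, 49^32 = 87
  49^53 = 49^32 * 49^16 * 49^4 * 49^1 = 87 * 27 * 69 * 49 mod 107
    87 * 27 = 2349 = 102 mod 107
    102 * 69 = 7038 = 83 mod 107
    83 * 49 = 4067 = 1 mod 107
  49^53 = 1 mod 107
Result 1: 49 is a quadratic residue mod 107.
49^53 mod 107 = 1

1


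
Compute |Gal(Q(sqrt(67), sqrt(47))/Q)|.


The 2 square roots of distinct primes are multiplicatively independent over Q,
so [K:Q] = 2^2 and Gal(K/Q) is isomorphic to (Z/2Z)^2.
|Gal| = 2^2 = 4

4


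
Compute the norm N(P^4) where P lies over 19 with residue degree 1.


N(P^a) = p^(a*f)
= 19^(4*1)
= 19^4
= 130321

130321


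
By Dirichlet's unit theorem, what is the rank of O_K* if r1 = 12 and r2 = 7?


By Dirichlet's unit theorem:
rank = r1 + r2 - 1
= 12 + 7 - 1
= 18

18


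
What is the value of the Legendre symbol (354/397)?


p = 397 is prime, so compute (354/397) with the reciprocity algorithm (Jacobi-symbol steps: pull out 2s via (2/n), flip via reciprocity, reduce):
  pull out 2: (2/397) = -1  (since 397 mod 8 = 5)
  reciprocity: (177/397) -> +(397/177)
  reduce: (43/177)
  reciprocity: (43/177) -> +(177/43)
  reduce: (5/43)
  reciprocity: (5/43) -> +(43/5)
  reduce: (3/5)
  reciprocity: (3/5) -> +(5/3)
  reduce: (2/3)
  pull out 2: (2/3) = -1  (since 3 mod 8 = 3)
  (1/3) = 1
Product of signs = 1
(354/397) = 1

1


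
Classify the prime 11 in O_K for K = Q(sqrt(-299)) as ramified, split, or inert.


K = Q(sqrt(-299)). Since d mod 4 = 1, disc(K) = -299.
Check p | disc: -299 mod 11 = 9.
p does not divide disc. Compute Legendre symbol (d/p):
9^((11-1)/2) mod 11 = 1
(d/p) = 1, so p splits: (p) = P*P' with e=1, f=1, g=2.
Therefore p is split.

split


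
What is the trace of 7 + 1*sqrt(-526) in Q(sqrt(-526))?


Tr(a + b*sqrt(d)) = (a + b*sqrt(d)) + (a - b*sqrt(d)) = 2a
= 2 * (7)
= 14

14


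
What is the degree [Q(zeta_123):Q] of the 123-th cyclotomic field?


The degree equals Euler's totient phi(123).
123 = 3 * 41
phi(123) = 80

80


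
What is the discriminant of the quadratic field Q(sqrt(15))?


For K = Q(sqrt(d)) with d squarefree: disc(K) = d if d = 1 mod 4, and disc(K) = 4d if d = 2 or 3 mod 4.
Here d = 15, and d mod 4 = 3.
d = 3 mod 4, not 1 (O_K = Z[sqrt(d)]), so disc(K) = 4d = 4 * (15) = 60

60


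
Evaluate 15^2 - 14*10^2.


x^2 - d*y^2
= 15^2 - 14*10^2
= 225 - 1400
= -1175

-1175


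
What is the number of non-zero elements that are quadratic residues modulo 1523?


For prime p, the number of non-zero quadratic residues is (p-1)/2.
= (1523-1)/2
= 761

761


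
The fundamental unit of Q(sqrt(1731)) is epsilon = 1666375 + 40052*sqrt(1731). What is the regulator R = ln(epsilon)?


epsilon = 1666375 + 40052*sqrt(1731)
= 3.3327e+06
R = ln(3.3327e+06)
= 15.0193

15.0193


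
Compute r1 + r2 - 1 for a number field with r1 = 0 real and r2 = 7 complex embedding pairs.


By Dirichlet's unit theorem:
rank = r1 + r2 - 1
= 0 + 7 - 1
= 6

6


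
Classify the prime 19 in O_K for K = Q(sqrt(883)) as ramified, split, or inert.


K = Q(sqrt(883)). Since d mod 4 = 3, disc(K) = 3532.
Check p | disc: 3532 mod 19 = 17.
p does not divide disc. Compute Legendre symbol (d/p):
9^((19-1)/2) mod 19 = 1
(d/p) = 1, so p splits: (p) = P*P' with e=1, f=1, g=2.
Therefore p is split.

split


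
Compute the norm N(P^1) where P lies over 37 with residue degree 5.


N(P^a) = p^(a*f)
= 37^(1*5)
= 37^5
= 69343957

69343957


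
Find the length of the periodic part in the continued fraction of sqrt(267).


Run the CF algorithm for sqrt(267).
a_0 = floor(sqrt(267)) = 16; set m_0=0, q_0=1.
Recurrence: m' = q*a - m,  q' = (d - m'^2)/q,  a' = floor((a_0 + m')/q').
  step 1: m=16, q=11, a=2
  step 2: m=6, q=21, a=1
  step 3: m=15, q=2, a=15
  step 4: m=15, q=21, a=1
  step 5: m=6, q=11, a=2
  step 6: m=16, q=1, a=32
a_6 = 2*a_0 = 32, so the period closes here.
sqrt(267) = [16; 2, 1, 15, 1, 2, 32]
Period length = 6

6


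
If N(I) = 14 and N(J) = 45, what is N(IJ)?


N(IJ) = N(I) * N(J)
= 14 * 45
= 630

630


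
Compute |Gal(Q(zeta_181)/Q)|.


|Gal(Q(zeta_181)/Q)| = phi(181)
= 180

180


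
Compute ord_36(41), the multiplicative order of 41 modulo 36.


We want ord_36(41), the smallest k >= 1 with 41^k = 1 mod 36.
n = 36 = 2^2 * 3^2, phi(36) = 12; the order divides phi(n).
Divisors of 12: 1, 2, 3, 4, 6, 12
Repeated squaring mod 36: 41^1 = 5, 41^2 = 25, 41^4 = 13, 41^8 = 25
Test divisors in increasing order:
  k=1: 41^1 = 5 mod 36
  k=2: 41^2 = 25 mod 36
  k=3: 41^3 = 25 * 5 = 17 mod 36
  k=4: 41^4 = 13 mod 36
  k=6: 41^6 = 13 * 25 = 1 mod 36  <- first divisor giving 1
Order = 6

6


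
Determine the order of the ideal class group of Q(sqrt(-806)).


K = Q(sqrt(-806)). d mod 4 = 2, so D = disc(K) = 4d = -3224
h(K) equals the number of primitive reduced positive-definite forms (a, b, c) = a*x^2 + b*x*y + c*y^2 with b^2 - 4ac = D,
where reduced means |b| <= a <= c, with b >= 0 whenever |b| = a or a = c, and primitive means gcd(a, b, c) = 1.
Reduced forces 3a^2 <= |D| = 3224, so 1 <= a <= 32; b must have the parity of D, and c = (b^2 - D)/(4a) must be an integer >= a.
Enumerate a = 1..32, b in [-a, a]:
  a=1: (1, 0, 806)  [1]
  a=2: (2, 0, 403)  [1]
  a=3: (3, -2, 269), (3, 2, 269)  [2]
  a=4: none
  a=5: (5, -4, 162), (5, 4, 162)  [2]
  a=6: (6, -4, 135), (6, 4, 135)  [2]
  a=7..8: none
  a=9: (9, -4, 90), (9, 4, 90)  [2]
  a=10: (10, -4, 81), (10, 4, 81)  [2]
  a=11..12: none
  a=13: (13, 0, 62)  [1]
  a=14: none
  a=15: (15, -14, 57), (15, -4, 54), (15, 4, 54), (15, 14, 57)  [4]
  a=16..17: none
  a=18: (18, -4, 45), (18, 4, 45)  [2]
  a=19: (19, -14, 45), (19, 14, 45)  [2]
  a=20..24: none
  a=25: (25, -24, 38), (25, 24, 38)  [2]
  a=26: (26, 0, 31)  [1]
  a=27: (27, -4, 30), (27, 4, 30)  [2]
  a=28: none
  a=29: (29, -16, 30), (29, 16, 30)  [2]
  a=30..32: none
Total reduced forms: 1 + 1 + 2 + 2 + 2 + 2 + 2 + 1 + 4 + 2 + 2 + 2 + 1 + 2 + 2 = 28
h = 28

28


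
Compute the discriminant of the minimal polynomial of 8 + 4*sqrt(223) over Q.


The element 8 + 4*sqrt(223) has minimal polynomial:
x^2 - 16*x - 3504
Discriminant = (-16)^2 - 4*(-3504)
= 256 + 14016
= 14272

14272


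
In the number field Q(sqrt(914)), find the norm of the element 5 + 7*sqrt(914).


N(a + b*sqrt(d)) = a^2 - d*b^2
= (5)^2 - (914)*(7)^2
= 25 - 44786
= -44761

-44761


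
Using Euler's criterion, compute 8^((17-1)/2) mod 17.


p = 17 is prime and the exponent is (p-1)/2 = 8, so by Euler's criterion 8^8 = (8/17) = +1 or -1 mod 17.
Compute by square-and-multiply:
  8 = 8 (binary 1000)
  Repeated squaring mod 17: 8^1 = 8, 8^2 = 13, 8^4 = 16, 8^8 = 1
  8^8 = 1 mod 17
Result 1: 8 is a quadratic residue mod 17.
8^8 mod 17 = 1

1


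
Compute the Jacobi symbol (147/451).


Compute (147/451) via quadratic reciprocity:
  reciprocity: (147/451) -> -(451/147)
  reduce: (10/147)
  pull out 2: (2/147) = -1  (since 147 mod 8 = 3)
  reciprocity: (5/147) -> +(147/5)
  reduce: (2/5)
  pull out 2: (2/5) = -1  (since 5 mod 8 = 5)
  (1/5) = 1
Product of signs = -1

-1


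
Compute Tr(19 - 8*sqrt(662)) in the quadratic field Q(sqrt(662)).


Tr(a + b*sqrt(d)) = (a + b*sqrt(d)) + (a - b*sqrt(d)) = 2a
= 2 * (19)
= 38

38


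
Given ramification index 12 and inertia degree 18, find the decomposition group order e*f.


|D_P| = e * f
= 12 * 18
= 216

216


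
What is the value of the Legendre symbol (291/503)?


p = 503 is prime, so compute (291/503) with the reciprocity algorithm (Jacobi-symbol steps: pull out 2s via (2/n), flip via reciprocity, reduce):
  reciprocity: (291/503) -> -(503/291)
  reduce: (212/291)
  pull out 2: (2/291) = -1  (since 291 mod 8 = 3)
  pull out 2: (2/291) = -1  (since 291 mod 8 = 3)
  reciprocity: (53/291) -> +(291/53)
  reduce: (26/53)
  pull out 2: (2/53) = -1  (since 53 mod 8 = 5)
  reciprocity: (13/53) -> +(53/13)
  reduce: (1/13)
  (1/13) = 1
Product of signs = 1
(291/503) = 1

1


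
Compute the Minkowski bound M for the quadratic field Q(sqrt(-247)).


d = -247, d mod 4 = 1, so disc(K) = d = -247; |disc(K)| = 247
Imaginary quadratic field, so n = 2, s = r2 = 1, r1 = 0
M = (n!/n^n) * (4/pi)^s * sqrt(|disc(K)|) = (2!/2^2) * (4/pi)^1 * sqrt(247)
= 0.5 * 1.273240 * 15.716234
= 10.0053

10.0053


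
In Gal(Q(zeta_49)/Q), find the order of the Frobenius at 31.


The Frobenius at p in Gal(Q(zeta_n)/Q) = (Z/nZ)* is the class of p, so its order is ord_49(31), the smallest k >= 1 with 31^k = 1 mod 49.
n = 49 = 7^2, phi(49) = 42; the order divides phi(n).
Divisors of 42: 1, 2, 3, 6, 7, 14, 21, 42
Repeated squaring mod 49: 31^1 = 31, 31^2 = 30, 31^4 = 18, 31^8 = 30, 31^16 = 18, 31^32 = 30
Test divisors in increasing order:
  k=1: 31^1 = 31 mod 49
  k=2: 31^2 = 30 mod 49
  k=3: 31^3 = 30 * 31 = 48 mod 49
  k=6: 31^6 = 18 * 30 = 1 mod 49  <- first divisor giving 1
Order = 6

6


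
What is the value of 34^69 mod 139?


p = 139 is prime and the exponent is (p-1)/2 = 69, so by Euler's criterion 34^69 = (34/139) = +1 or -1 mod 139.
Compute by square-and-multiply:
  69 = 64 + 4 + 1 (binary 1000101)
  Repeated squaring mod 139: 34^1 = 34, 34^2 = 44, 34^4 = 129, 34^8 = 100, 34^16 = 131, 34^32 = 64, 34^64 = 65
  34^69 = 34^64 * 34^4 * 34^1 = 65 * 129 * 34 mod 139
    65 * 129 = 8385 = 45 mod 139
    45 * 34 = 1530 = 1 mod 139
  34^69 = 1 mod 139
Result 1: 34 is a quadratic residue mod 139.
34^69 mod 139 = 1

1


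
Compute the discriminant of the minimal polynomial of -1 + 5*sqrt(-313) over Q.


The element -1 + 5*sqrt(-313) has minimal polynomial:
x^2 + 2*x + 7826
Discriminant = (2)^2 - 4*(7826)
= 4 - 31304
= -31300

-31300


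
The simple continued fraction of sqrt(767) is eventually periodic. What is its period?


Run the CF algorithm for sqrt(767).
a_0 = floor(sqrt(767)) = 27; set m_0=0, q_0=1.
Recurrence: m' = q*a - m,  q' = (d - m'^2)/q,  a' = floor((a_0 + m')/q').
  step 1: m=27, q=38, a=1
  step 2: m=11, q=17, a=2
  step 3: m=23, q=14, a=3
  step 4: m=19, q=29, a=1
  step 5: m=10, q=23, a=1
  step 6: m=13, q=26, a=1
  step 7: m=13, q=23, a=1
  step 8: m=10, q=29, a=1
  step 9: m=19, q=14, a=3
  step 10: m=23, q=17, a=2
  step 11: m=11, q=38, a=1
  step 12: m=27, q=1, a=54
a_12 = 2*a_0 = 54, so the period closes here.
sqrt(767) = [27; 1, 2, 3, 1, 1, 1, 1, 1, 3, 2, 1, 54]
Period length = 12

12


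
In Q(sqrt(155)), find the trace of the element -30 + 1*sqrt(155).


Tr(a + b*sqrt(d)) = (a + b*sqrt(d)) + (a - b*sqrt(d)) = 2a
= 2 * (-30)
= -60

-60


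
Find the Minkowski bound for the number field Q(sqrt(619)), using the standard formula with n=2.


d = 619, d mod 4 = 3, so disc(K) = 4d = 2476; |disc(K)| = 2476
Real quadratic field, so n = 2, s = r2 = 0, r1 = 2
M = (n!/n^n) * (4/pi)^s * sqrt(|disc(K)|) = (2!/2^2) * (4/pi)^0 * sqrt(2476)
= 0.5 * 1.000000 * 49.759421
= 24.8797

24.8797


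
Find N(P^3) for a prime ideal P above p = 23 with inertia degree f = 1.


N(P^a) = p^(a*f)
= 23^(3*1)
= 23^3
= 12167

12167


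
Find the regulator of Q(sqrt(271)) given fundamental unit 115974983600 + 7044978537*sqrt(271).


epsilon = 115974983600 + 7044978537*sqrt(271)
= 2.3195e+11
R = ln(2.3195e+11)
= 26.1698

26.1698


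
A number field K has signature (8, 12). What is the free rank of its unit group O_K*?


By Dirichlet's unit theorem:
rank = r1 + r2 - 1
= 8 + 12 - 1
= 19

19


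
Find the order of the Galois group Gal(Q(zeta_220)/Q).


|Gal(Q(zeta_220)/Q)| = phi(220)
= 80

80


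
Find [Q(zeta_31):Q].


The degree equals Euler's totient phi(31).
31 = 31
phi(31) = 30

30


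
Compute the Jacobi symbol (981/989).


Compute (981/989) via quadratic reciprocity:
  reciprocity: (981/989) -> +(989/981)
  reduce: (8/981)
  pull out 2: (2/981) = -1  (since 981 mod 8 = 5)
  pull out 2: (2/981) = -1  (since 981 mod 8 = 5)
  pull out 2: (2/981) = -1  (since 981 mod 8 = 5)
  (1/981) = 1
Product of signs = -1

-1


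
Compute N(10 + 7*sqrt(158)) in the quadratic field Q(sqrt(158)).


N(a + b*sqrt(d)) = a^2 - d*b^2
= (10)^2 - (158)*(7)^2
= 100 - 7742
= -7642

-7642


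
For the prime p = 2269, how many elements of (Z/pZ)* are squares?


For prime p, the number of non-zero quadratic residues is (p-1)/2.
= (2269-1)/2
= 1134

1134


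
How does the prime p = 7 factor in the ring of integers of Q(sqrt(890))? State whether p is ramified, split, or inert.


K = Q(sqrt(890)). Since d mod 4 = 2, disc(K) = 3560.
Check p | disc: 3560 mod 7 = 4.
p does not divide disc. Compute Legendre symbol (d/p):
1^((7-1)/2) mod 7 = 1
(d/p) = 1, so p splits: (p) = P*P' with e=1, f=1, g=2.
Therefore p is split.

split


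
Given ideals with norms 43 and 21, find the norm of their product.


N(IJ) = N(I) * N(J)
= 43 * 21
= 903

903


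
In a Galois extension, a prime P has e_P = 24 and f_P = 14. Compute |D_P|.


|D_P| = e * f
= 24 * 14
= 336

336


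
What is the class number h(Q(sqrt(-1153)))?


K = Q(sqrt(-1153)). d mod 4 = 3, so D = disc(K) = 4d = -4612
h(K) equals the number of primitive reduced positive-definite forms (a, b, c) = a*x^2 + b*x*y + c*y^2 with b^2 - 4ac = D,
where reduced means |b| <= a <= c, with b >= 0 whenever |b| = a or a = c, and primitive means gcd(a, b, c) = 1.
Reduced forces 3a^2 <= |D| = 4612, so 1 <= a <= 39; b must have the parity of D, and c = (b^2 - D)/(4a) must be an integer >= a.
Enumerate a = 1..39, b in [-a, a]:
  a=1: (1, 0, 1153)  [1]
  a=2: (2, 2, 577)  [1]
  a=3..6: none
  a=7: (7, -6, 166), (7, 6, 166)  [2]
  a=8..12: none
  a=13: (13, -4, 89), (13, 4, 89)  [2]
  a=14: (14, -6, 83), (14, 6, 83)  [2]
  a=15..18: none
  a=19: (19, -10, 62), (19, 10, 62)  [2]
  a=20..25: none
  a=26: (26, -22, 49), (26, 22, 49)  [2]
  a=27..28: none
  a=29: (29, -12, 41), (29, 12, 41)  [2]
  a=30: none
  a=31: (31, -10, 38), (31, 10, 38)  [2]
  a=32..39: none
Total reduced forms: 1 + 1 + 2 + 2 + 2 + 2 + 2 + 2 + 2 = 16
h = 16

16
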